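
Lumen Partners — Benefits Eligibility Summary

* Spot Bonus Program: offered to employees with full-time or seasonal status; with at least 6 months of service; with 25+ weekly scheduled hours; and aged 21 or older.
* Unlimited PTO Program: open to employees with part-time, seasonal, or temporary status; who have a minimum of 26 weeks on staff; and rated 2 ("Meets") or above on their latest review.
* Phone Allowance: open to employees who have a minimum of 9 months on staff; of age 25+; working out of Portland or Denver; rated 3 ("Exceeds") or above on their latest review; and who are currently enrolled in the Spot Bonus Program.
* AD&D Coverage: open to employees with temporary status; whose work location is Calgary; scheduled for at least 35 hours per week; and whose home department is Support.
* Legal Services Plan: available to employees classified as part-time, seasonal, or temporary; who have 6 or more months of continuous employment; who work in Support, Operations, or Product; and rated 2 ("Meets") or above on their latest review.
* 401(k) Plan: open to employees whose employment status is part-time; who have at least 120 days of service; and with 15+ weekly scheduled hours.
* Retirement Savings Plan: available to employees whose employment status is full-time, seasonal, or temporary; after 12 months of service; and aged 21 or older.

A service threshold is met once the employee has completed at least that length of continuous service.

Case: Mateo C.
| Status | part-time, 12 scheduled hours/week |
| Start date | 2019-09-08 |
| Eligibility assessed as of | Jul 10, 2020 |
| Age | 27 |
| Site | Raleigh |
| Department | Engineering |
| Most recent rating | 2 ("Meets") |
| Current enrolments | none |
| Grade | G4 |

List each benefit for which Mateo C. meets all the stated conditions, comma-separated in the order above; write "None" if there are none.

Unlimited PTO Program

Service from 2019-09-08 to Jul 10, 2020: 306 days.
Spot Bonus Program — status part-time ✗ (requires full-time or seasonal) → not eligible.
Unlimited PTO Program — status part-time ✓; service 306 days ≥ 26 weeks (≈182 days) ✓; rating 2 ≥ 2 ✓ → eligible.
Phone Allowance — service 306 days ≥ 9 months (≈270 days) ✓; age 27 ≥ 25 ✓; site Raleigh ✗ (not Portland or Denver) → not eligible.
AD&D Coverage — status part-time ✗ (requires temporary) → not eligible.
Legal Services Plan — status part-time ✓; service 306 days ≥ 6 months (≈180 days) ✓; dept Engineering ✗ → not eligible.
401(k) Plan — status part-time ✓; service 306 days ≥ 120 days ✓; 12 hrs/wk < 15 ✗ → not eligible.
Retirement Savings Plan — status part-time ✗ (requires full-time, seasonal, or temporary) → not eligible.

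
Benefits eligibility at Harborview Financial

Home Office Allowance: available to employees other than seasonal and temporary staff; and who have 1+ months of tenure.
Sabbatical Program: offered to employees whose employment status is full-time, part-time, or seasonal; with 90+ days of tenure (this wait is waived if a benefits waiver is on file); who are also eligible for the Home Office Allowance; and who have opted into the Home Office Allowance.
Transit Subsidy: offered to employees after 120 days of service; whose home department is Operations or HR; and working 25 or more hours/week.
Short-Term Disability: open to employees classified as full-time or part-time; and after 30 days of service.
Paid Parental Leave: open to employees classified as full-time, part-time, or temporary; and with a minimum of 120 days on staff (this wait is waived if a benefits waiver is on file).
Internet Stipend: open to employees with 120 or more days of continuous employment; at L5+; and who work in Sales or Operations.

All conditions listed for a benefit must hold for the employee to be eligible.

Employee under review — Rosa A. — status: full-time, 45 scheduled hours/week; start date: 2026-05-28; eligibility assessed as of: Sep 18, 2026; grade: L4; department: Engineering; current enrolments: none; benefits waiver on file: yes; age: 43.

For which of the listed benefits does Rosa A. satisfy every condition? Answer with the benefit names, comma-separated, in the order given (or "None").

Service from 2026-05-28 to Sep 18, 2026: 113 days.
Home Office Allowance — status full-time ✓ (not excluded); service 113 days ≥ 1 month (≈30 days) ✓ → eligible.
Sabbatical Program — status full-time ✓; benefits waiver on file ✓; eligible for Home Office Allowance ✓; not enrolled in Home Office Allowance ✗ → not eligible.
Transit Subsidy — service 113 days < 120 days ✗ → not eligible.
Short-Term Disability — status full-time ✓; service 113 days ≥ 30 days ✓ → eligible.
Paid Parental Leave — status full-time ✓; benefits waiver on file ✓ → eligible.
Internet Stipend — service 113 days < 120 days ✗ → not eligible.

Home Office Allowance, Short-Term Disability, Paid Parental Leave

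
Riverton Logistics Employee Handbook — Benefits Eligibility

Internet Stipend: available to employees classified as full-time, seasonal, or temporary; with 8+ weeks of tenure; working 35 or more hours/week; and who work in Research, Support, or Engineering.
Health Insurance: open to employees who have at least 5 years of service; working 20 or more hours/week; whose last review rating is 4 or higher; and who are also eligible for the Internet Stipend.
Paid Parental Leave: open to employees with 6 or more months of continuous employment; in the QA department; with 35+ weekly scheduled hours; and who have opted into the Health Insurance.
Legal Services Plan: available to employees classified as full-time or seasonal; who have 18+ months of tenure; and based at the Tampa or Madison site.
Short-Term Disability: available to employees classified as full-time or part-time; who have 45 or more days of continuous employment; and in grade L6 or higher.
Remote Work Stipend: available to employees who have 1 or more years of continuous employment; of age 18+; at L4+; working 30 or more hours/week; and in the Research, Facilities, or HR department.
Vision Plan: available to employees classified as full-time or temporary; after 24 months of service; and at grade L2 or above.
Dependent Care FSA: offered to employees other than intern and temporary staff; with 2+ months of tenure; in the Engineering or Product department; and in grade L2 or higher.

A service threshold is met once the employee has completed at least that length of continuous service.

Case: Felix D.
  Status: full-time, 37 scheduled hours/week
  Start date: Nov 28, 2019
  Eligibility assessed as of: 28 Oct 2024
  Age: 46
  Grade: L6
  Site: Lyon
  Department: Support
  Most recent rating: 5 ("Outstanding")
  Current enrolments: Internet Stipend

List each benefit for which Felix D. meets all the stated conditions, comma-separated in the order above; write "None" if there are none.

Service from Nov 28, 2019 to 28 Oct 2024: 1796 days.
Internet Stipend — status full-time ✓; service 1796 days ≥ 8 weeks (≈56 days) ✓; 37 hrs/wk ≥ 35 ✓; dept Support ✓ → eligible.
Health Insurance — service 1796 days < 5 years (≈1825 days) ✗ → not eligible.
Paid Parental Leave — service 1796 days ≥ 6 months (≈180 days) ✓; dept Support ✗ → not eligible.
Legal Services Plan — status full-time ✓; service 1796 days ≥ 18 months (≈540 days) ✓; site Lyon ✗ (not Tampa or Madison) → not eligible.
Short-Term Disability — status full-time ✓; service 1796 days ≥ 45 days ✓; grade L6 ≥ L6 ✓ → eligible.
Remote Work Stipend — service 1796 days ≥ 1 year (≈365 days) ✓; age 46 ≥ 18 ✓; grade L6 ≥ L4 ✓; 37 hrs/wk ≥ 30 ✓; dept Support ✗ → not eligible.
Vision Plan — status full-time ✓; service 1796 days ≥ 24 months (≈720 days) ✓; grade L6 ≥ L2 ✓ → eligible.
Dependent Care FSA — status full-time ✓ (not excluded); service 1796 days ≥ 2 months (≈60 days) ✓; dept Support ✗ → not eligible.

Internet Stipend, Short-Term Disability, Vision Plan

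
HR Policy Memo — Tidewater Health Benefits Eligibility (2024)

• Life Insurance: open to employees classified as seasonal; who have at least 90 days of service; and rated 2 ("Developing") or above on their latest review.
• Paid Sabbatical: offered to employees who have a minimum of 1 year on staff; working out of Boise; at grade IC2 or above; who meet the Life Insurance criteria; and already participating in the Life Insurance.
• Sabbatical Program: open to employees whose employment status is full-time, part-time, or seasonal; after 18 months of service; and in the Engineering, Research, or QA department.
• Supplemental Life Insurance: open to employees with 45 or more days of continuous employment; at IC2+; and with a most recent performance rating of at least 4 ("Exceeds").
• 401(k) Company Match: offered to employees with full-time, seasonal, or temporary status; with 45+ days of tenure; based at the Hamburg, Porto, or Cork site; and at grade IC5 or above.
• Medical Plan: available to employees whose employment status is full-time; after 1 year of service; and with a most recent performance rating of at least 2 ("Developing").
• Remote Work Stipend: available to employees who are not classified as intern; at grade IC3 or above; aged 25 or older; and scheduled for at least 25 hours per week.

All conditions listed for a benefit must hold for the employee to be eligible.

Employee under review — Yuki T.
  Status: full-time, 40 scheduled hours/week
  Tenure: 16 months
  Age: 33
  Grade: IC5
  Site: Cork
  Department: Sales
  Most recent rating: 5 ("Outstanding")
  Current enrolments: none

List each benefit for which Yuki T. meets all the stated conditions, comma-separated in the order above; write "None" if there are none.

Supplemental Life Insurance, 401(k) Company Match, Medical Plan, Remote Work Stipend

Life Insurance — status full-time ✗ (requires seasonal) → not eligible.
Paid Sabbatical — service 16 months ≥ 1 year (≈365 days) ✓; site Cork ✗ (not Boise) → not eligible.
Sabbatical Program — status full-time ✓; service 16 months < 18 months ✗ → not eligible.
Supplemental Life Insurance — service 16 months ≥ 45 days ✓; grade IC5 ≥ IC2 ✓; rating 5 ≥ 4 ✓ → eligible.
401(k) Company Match — status full-time ✓; service 16 months ≥ 45 days ✓; site Cork ✓; grade IC5 ≥ IC5 ✓ → eligible.
Medical Plan — status full-time ✓; service 16 months ≥ 1 year (≈365 days) ✓; rating 5 ≥ 2 ✓ → eligible.
Remote Work Stipend — status full-time ✓ (not excluded); grade IC5 ≥ IC3 ✓; age 33 ≥ 25 ✓; 40 hrs/wk ≥ 25 ✓ → eligible.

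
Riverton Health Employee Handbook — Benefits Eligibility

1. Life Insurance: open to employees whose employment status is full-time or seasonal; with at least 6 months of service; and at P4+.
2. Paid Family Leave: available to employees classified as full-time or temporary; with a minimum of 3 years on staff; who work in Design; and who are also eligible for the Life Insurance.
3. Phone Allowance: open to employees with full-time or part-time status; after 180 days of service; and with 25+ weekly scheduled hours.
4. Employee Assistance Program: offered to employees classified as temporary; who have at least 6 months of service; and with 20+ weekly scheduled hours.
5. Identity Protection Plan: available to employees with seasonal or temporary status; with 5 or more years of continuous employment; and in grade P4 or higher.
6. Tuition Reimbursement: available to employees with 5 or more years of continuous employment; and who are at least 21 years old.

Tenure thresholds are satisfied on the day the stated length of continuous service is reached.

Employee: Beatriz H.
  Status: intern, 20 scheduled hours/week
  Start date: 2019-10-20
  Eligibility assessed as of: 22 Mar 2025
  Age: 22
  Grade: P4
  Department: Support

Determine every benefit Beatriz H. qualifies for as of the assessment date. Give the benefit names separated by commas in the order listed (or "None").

Tuition Reimbursement

Service from 2019-10-20 to 22 Mar 2025: 1980 days.
Life Insurance — status intern ✗ (requires full-time or seasonal) → not eligible.
Paid Family Leave — status intern ✗ (requires full-time or temporary) → not eligible.
Phone Allowance — status intern ✗ (requires full-time or part-time) → not eligible.
Employee Assistance Program — status intern ✗ (requires temporary) → not eligible.
Identity Protection Plan — status intern ✗ (requires seasonal or temporary) → not eligible.
Tuition Reimbursement — service 1980 days ≥ 5 years (≈1825 days) ✓; age 22 ≥ 21 ✓ → eligible.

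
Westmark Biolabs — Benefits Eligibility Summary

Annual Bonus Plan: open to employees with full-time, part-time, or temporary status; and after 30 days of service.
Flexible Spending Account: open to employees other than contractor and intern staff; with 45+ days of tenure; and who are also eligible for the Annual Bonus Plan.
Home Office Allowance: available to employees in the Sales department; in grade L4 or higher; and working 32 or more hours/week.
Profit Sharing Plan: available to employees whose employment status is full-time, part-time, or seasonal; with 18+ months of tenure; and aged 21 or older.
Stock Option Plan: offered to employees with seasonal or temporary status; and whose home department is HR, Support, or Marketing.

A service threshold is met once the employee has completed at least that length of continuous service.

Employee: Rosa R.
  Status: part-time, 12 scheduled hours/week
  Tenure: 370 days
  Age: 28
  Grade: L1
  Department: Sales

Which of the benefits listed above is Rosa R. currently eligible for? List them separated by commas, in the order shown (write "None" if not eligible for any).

Annual Bonus Plan — status part-time ✓; service 370 days ≥ 30 days ✓ → eligible.
Flexible Spending Account — status part-time ✓ (not excluded); service 370 days ≥ 45 days ✓; eligible for Annual Bonus Plan ✓ → eligible.
Home Office Allowance — dept Sales ✓; grade L1 < L4 ✗ → not eligible.
Profit Sharing Plan — status part-time ✓; service 370 days < 18 months (≈540 days) ✗ → not eligible.
Stock Option Plan — status part-time ✗ (requires seasonal or temporary) → not eligible.

Annual Bonus Plan, Flexible Spending Account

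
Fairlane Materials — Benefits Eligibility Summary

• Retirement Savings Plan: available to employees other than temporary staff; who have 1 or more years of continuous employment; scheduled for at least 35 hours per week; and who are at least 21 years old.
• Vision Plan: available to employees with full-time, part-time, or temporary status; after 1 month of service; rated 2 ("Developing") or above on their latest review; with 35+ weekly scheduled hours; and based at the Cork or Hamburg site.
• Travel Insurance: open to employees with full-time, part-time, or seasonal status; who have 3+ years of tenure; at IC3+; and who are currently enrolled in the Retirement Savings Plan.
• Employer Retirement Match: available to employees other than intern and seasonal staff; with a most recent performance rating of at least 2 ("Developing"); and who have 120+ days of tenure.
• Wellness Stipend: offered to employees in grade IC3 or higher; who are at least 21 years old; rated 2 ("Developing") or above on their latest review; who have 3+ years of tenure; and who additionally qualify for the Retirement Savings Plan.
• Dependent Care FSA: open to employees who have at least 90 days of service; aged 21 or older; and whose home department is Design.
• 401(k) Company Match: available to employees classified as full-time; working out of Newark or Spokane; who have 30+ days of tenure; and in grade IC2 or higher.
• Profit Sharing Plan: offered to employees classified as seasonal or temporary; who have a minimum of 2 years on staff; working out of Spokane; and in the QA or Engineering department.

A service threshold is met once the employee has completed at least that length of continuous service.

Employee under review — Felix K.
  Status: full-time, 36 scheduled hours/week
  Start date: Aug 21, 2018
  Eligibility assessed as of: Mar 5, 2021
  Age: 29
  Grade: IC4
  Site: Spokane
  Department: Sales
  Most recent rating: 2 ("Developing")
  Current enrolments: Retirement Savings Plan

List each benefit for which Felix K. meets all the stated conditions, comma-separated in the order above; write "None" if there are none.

Service from Aug 21, 2018 to Mar 5, 2021: 927 days.
Retirement Savings Plan — status full-time ✓ (not excluded); service 927 days ≥ 1 year (≈365 days) ✓; 36 hrs/wk ≥ 35 ✓; age 29 ≥ 21 ✓ → eligible.
Vision Plan — status full-time ✓; service 927 days ≥ 1 month (≈30 days) ✓; rating 2 ≥ 2 ✓; 36 hrs/wk ≥ 35 ✓; site Spokane ✗ (not Cork or Hamburg) → not eligible.
Travel Insurance — status full-time ✓; service 927 days < 3 years (≈1095 days) ✗ → not eligible.
Employer Retirement Match — status full-time ✓ (not excluded); rating 2 ≥ 2 ✓; service 927 days ≥ 120 days ✓ → eligible.
Wellness Stipend — grade IC4 ≥ IC3 ✓; age 29 ≥ 21 ✓; rating 2 ≥ 2 ✓; service 927 days < 3 years (≈1095 days) ✗ → not eligible.
Dependent Care FSA — service 927 days ≥ 90 days ✓; age 29 ≥ 21 ✓; dept Sales ✗ → not eligible.
401(k) Company Match — status full-time ✓; site Spokane ✓; service 927 days ≥ 30 days ✓; grade IC4 ≥ IC2 ✓ → eligible.
Profit Sharing Plan — status full-time ✗ (requires seasonal or temporary) → not eligible.

Retirement Savings Plan, Employer Retirement Match, 401(k) Company Match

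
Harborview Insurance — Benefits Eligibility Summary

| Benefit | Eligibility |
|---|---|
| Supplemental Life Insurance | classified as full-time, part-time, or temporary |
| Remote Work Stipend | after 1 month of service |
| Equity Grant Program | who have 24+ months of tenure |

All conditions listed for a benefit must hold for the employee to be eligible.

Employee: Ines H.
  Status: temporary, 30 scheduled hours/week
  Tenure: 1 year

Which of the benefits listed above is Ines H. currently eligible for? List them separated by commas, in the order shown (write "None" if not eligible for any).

Supplemental Life Insurance, Remote Work Stipend

Supplemental Life Insurance — status temporary ✓ → eligible.
Remote Work Stipend — service 1 year ≥ 1 month (≈30 days) ✓ → eligible.
Equity Grant Program — service 1 year < 24 months (≈720 days) ✗ → not eligible.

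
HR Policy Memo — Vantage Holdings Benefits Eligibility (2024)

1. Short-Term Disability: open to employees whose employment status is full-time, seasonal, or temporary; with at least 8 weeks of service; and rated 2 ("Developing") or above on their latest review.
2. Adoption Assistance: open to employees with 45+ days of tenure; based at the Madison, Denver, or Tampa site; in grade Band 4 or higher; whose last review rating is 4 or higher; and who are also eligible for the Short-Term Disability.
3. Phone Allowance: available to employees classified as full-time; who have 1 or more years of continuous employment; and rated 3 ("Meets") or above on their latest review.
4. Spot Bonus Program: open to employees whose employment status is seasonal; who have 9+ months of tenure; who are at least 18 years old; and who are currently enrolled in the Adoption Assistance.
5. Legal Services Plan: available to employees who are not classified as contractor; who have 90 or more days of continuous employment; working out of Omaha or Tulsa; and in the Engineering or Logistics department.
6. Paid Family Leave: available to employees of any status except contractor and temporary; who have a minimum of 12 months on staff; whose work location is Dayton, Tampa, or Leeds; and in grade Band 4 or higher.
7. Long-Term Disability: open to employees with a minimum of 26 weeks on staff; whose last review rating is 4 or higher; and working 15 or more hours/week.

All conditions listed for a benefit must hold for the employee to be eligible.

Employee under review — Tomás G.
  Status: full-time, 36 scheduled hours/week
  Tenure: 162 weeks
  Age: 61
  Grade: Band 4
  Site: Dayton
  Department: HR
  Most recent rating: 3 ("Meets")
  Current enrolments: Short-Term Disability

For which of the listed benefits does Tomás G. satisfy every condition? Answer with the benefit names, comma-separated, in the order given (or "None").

Short-Term Disability, Phone Allowance, Paid Family Leave

Short-Term Disability — status full-time ✓; service 162 weeks ≥ 8 weeks ✓; rating 3 ≥ 2 ✓ → eligible.
Adoption Assistance — service 162 weeks ≥ 45 days ✓; site Dayton ✗ (not Madison, Denver, or Tampa) → not eligible.
Phone Allowance — status full-time ✓; service 162 weeks ≥ 1 year (≈365 days) ✓; rating 3 ≥ 3 ✓ → eligible.
Spot Bonus Program — status full-time ✗ (requires seasonal) → not eligible.
Legal Services Plan — status full-time ✓ (not excluded); service 162 weeks ≥ 90 days ✓; site Dayton ✗ (not Omaha or Tulsa) → not eligible.
Paid Family Leave — status full-time ✓ (not excluded); service 162 weeks ≥ 12 months (≈360 days) ✓; site Dayton ✓; grade Band 4 ≥ Band 4 ✓ → eligible.
Long-Term Disability — service 162 weeks ≥ 26 weeks ✓; rating 3 < 4 ✗ → not eligible.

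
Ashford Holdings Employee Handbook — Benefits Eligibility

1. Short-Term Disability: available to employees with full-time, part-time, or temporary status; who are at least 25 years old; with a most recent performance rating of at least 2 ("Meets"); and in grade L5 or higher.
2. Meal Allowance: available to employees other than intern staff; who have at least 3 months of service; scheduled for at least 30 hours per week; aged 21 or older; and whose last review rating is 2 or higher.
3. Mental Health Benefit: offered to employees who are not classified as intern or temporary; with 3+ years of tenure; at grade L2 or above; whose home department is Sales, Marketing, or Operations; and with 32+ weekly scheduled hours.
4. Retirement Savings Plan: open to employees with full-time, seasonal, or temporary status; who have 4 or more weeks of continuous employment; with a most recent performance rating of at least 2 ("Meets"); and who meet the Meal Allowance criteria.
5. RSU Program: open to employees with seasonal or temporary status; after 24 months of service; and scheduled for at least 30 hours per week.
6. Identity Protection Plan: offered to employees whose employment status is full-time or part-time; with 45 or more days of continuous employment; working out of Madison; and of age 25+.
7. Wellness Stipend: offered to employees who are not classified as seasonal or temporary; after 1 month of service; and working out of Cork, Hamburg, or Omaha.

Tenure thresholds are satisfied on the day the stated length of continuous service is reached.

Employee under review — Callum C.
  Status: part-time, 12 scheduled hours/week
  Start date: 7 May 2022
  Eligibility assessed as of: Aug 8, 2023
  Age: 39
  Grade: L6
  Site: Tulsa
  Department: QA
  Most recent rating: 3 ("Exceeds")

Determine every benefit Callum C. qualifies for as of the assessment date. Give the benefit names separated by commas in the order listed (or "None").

Short-Term Disability

Service from 7 May 2022 to Aug 8, 2023: 458 days.
Short-Term Disability — status part-time ✓; age 39 ≥ 25 ✓; rating 3 ≥ 2 ✓; grade L6 ≥ L5 ✓ → eligible.
Meal Allowance — status part-time ✓ (not excluded); service 458 days ≥ 3 months (≈90 days) ✓; 12 hrs/wk < 30 ✗ → not eligible.
Mental Health Benefit — status part-time ✓ (not excluded); service 458 days < 3 years (≈1095 days) ✗ → not eligible.
Retirement Savings Plan — status part-time ✗ (requires full-time, seasonal, or temporary) → not eligible.
RSU Program — status part-time ✗ (requires seasonal or temporary) → not eligible.
Identity Protection Plan — status part-time ✓; service 458 days ≥ 45 days ✓; site Tulsa ✗ (not Madison) → not eligible.
Wellness Stipend — status part-time ✓ (not excluded); service 458 days ≥ 1 month (≈30 days) ✓; site Tulsa ✗ (not Cork, Hamburg, or Omaha) → not eligible.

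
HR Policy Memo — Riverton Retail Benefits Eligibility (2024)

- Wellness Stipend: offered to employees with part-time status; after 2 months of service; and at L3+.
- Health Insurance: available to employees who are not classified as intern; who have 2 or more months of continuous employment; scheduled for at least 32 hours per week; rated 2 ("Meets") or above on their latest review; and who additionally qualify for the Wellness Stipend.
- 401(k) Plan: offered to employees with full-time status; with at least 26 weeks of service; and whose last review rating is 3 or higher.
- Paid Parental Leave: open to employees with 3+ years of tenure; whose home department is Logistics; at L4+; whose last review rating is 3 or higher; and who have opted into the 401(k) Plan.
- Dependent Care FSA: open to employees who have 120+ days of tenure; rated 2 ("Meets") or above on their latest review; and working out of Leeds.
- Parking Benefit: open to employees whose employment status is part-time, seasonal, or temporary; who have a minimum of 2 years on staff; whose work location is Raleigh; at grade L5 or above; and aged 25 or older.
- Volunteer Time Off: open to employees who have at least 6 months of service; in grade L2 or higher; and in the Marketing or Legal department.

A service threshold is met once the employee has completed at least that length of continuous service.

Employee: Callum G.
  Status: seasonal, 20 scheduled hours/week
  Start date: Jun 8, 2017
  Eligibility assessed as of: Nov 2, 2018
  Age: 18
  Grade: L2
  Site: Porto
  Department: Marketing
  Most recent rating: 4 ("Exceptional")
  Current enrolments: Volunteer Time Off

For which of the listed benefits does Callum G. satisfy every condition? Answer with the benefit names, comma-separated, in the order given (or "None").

Service from Jun 8, 2017 to Nov 2, 2018: 512 days.
Wellness Stipend — status seasonal ✗ (requires part-time) → not eligible.
Health Insurance — status seasonal ✓ (not excluded); service 512 days ≥ 2 months (≈60 days) ✓; 20 hrs/wk < 32 ✗ → not eligible.
401(k) Plan — status seasonal ✗ (requires full-time) → not eligible.
Paid Parental Leave — service 512 days < 3 years (≈1095 days) ✗ → not eligible.
Dependent Care FSA — service 512 days ≥ 120 days ✓; rating 4 ≥ 2 ✓; site Porto ✗ (not Leeds) → not eligible.
Parking Benefit — status seasonal ✓; service 512 days < 2 years (≈730 days) ✗ → not eligible.
Volunteer Time Off — service 512 days ≥ 6 months (≈180 days) ✓; grade L2 ≥ L2 ✓; dept Marketing ✓ → eligible.

Volunteer Time Off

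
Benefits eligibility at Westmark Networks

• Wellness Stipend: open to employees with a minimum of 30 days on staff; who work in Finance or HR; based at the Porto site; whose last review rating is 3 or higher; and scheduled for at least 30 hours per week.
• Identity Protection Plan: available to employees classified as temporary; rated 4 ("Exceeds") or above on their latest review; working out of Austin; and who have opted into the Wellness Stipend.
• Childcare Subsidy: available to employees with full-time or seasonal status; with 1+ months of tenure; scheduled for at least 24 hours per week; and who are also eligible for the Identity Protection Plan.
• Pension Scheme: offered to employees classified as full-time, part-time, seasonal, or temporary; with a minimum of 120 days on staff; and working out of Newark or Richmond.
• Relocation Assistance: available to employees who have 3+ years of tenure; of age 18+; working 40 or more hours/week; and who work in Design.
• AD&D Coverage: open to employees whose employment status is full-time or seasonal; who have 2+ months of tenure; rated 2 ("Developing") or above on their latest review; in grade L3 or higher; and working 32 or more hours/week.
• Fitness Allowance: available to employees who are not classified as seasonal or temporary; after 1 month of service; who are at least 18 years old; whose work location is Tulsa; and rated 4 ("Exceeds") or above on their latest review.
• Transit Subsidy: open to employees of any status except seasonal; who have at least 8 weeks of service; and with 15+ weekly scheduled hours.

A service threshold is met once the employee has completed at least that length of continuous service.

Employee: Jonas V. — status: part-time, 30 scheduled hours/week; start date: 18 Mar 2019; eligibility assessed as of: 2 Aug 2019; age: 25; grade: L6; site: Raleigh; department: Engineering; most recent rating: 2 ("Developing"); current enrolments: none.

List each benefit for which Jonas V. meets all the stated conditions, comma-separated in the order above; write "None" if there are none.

Service from 18 Mar 2019 to 2 Aug 2019: 137 days.
Wellness Stipend — service 137 days ≥ 30 days ✓; dept Engineering ✗ → not eligible.
Identity Protection Plan — status part-time ✗ (requires temporary) → not eligible.
Childcare Subsidy — status part-time ✗ (requires full-time or seasonal) → not eligible.
Pension Scheme — status part-time ✓; service 137 days ≥ 120 days ✓; site Raleigh ✗ (not Newark or Richmond) → not eligible.
Relocation Assistance — service 137 days < 3 years (≈1095 days) ✗ → not eligible.
AD&D Coverage — status part-time ✗ (requires full-time or seasonal) → not eligible.
Fitness Allowance — status part-time ✓ (not excluded); service 137 days ≥ 1 month (≈30 days) ✓; age 25 ≥ 18 ✓; site Raleigh ✗ (not Tulsa) → not eligible.
Transit Subsidy — status part-time ✓ (not excluded); service 137 days ≥ 8 weeks (≈56 days) ✓; 30 hrs/wk ≥ 15 ✓ → eligible.

Transit Subsidy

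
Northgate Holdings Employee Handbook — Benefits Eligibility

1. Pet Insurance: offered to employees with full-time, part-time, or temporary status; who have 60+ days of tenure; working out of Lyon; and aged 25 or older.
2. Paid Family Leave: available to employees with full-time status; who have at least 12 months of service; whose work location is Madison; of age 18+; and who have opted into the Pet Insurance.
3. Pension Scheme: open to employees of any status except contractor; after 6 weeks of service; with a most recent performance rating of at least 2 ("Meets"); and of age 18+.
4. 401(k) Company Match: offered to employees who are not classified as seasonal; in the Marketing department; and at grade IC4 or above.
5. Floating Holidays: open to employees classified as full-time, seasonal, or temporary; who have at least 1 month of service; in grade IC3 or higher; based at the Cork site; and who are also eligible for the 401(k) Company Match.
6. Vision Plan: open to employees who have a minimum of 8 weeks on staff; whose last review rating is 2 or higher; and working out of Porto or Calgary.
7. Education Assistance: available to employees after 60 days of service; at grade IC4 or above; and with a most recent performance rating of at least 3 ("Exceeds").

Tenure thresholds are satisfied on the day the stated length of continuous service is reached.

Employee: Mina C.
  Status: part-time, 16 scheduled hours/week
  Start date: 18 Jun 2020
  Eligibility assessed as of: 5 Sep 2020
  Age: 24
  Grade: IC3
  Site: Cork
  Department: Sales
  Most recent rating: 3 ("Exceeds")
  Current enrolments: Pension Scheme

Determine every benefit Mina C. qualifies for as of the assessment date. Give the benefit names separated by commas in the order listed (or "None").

Service from 18 Jun 2020 to 5 Sep 2020: 79 days.
Pet Insurance — status part-time ✓; service 79 days ≥ 60 days ✓; site Cork ✗ (not Lyon) → not eligible.
Paid Family Leave — status part-time ✗ (requires full-time) → not eligible.
Pension Scheme — status part-time ✓ (not excluded); service 79 days ≥ 6 weeks (≈42 days) ✓; rating 3 ≥ 2 ✓; age 24 ≥ 18 ✓ → eligible.
401(k) Company Match — status part-time ✓ (not excluded); dept Sales ✗ → not eligible.
Floating Holidays — status part-time ✗ (requires full-time, seasonal, or temporary) → not eligible.
Vision Plan — service 79 days ≥ 8 weeks (≈56 days) ✓; rating 3 ≥ 2 ✓; site Cork ✗ (not Porto or Calgary) → not eligible.
Education Assistance — service 79 days ≥ 60 days ✓; grade IC3 < IC4 ✗ → not eligible.

Pension Scheme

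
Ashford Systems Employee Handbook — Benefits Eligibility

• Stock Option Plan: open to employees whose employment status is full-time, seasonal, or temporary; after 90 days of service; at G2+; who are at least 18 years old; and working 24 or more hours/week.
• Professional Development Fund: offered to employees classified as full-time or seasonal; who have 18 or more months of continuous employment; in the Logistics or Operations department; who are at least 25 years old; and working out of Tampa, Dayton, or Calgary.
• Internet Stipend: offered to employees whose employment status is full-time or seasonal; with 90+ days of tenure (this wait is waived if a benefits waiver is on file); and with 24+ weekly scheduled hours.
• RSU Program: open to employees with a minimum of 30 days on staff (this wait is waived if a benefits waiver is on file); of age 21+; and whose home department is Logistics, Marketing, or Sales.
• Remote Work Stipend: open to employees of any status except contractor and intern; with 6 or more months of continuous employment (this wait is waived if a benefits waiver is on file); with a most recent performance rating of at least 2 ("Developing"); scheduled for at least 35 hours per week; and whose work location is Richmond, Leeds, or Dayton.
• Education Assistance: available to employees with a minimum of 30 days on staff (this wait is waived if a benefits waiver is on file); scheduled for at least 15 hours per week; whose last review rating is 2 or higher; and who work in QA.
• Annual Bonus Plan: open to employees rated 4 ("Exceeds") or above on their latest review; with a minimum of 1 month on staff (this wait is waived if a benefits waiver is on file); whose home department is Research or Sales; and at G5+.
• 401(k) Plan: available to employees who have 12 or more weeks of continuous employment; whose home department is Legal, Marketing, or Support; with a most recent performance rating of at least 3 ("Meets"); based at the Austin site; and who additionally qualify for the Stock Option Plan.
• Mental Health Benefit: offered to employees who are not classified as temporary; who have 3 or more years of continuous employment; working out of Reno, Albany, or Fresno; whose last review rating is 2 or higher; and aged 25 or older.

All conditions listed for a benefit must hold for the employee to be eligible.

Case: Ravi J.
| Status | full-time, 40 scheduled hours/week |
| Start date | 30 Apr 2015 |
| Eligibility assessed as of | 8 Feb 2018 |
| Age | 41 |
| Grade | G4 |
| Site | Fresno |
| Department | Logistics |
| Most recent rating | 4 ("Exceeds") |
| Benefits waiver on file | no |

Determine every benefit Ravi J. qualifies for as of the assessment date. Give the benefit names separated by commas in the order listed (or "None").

Service from 30 Apr 2015 to 8 Feb 2018: 1015 days.
Stock Option Plan — status full-time ✓; service 1015 days ≥ 90 days ✓; grade G4 ≥ G2 ✓; age 41 ≥ 18 ✓; 40 hrs/wk ≥ 24 ✓ → eligible.
Professional Development Fund — status full-time ✓; service 1015 days ≥ 18 months (≈540 days) ✓; dept Logistics ✓; age 41 ≥ 25 ✓; site Fresno ✗ (not Tampa, Dayton, or Calgary) → not eligible.
Internet Stipend — status full-time ✓; no waiver, service 1015 days ≥ 90 days ✓; 40 hrs/wk ≥ 24 ✓ → eligible.
RSU Program — no waiver, service 1015 days ≥ 30 days ✓; age 41 ≥ 21 ✓; dept Logistics ✓ → eligible.
Remote Work Stipend — status full-time ✓ (not excluded); no waiver, service 1015 days ≥ 6 months (≈180 days) ✓; rating 4 ≥ 2 ✓; 40 hrs/wk ≥ 35 ✓; site Fresno ✗ (not Richmond, Leeds, or Dayton) → not eligible.
Education Assistance — no waiver, service 1015 days ≥ 30 days ✓; 40 hrs/wk ≥ 15 ✓; rating 4 ≥ 2 ✓; dept Logistics ✗ → not eligible.
Annual Bonus Plan — rating 4 ≥ 4 ✓; no waiver, service 1015 days ≥ 1 month (≈30 days) ✓; dept Logistics ✗ → not eligible.
401(k) Plan — service 1015 days ≥ 12 weeks (≈84 days) ✓; dept Logistics ✗ → not eligible.
Mental Health Benefit — status full-time ✓ (not excluded); service 1015 days < 3 years (≈1095 days) ✗ → not eligible.

Stock Option Plan, Internet Stipend, RSU Program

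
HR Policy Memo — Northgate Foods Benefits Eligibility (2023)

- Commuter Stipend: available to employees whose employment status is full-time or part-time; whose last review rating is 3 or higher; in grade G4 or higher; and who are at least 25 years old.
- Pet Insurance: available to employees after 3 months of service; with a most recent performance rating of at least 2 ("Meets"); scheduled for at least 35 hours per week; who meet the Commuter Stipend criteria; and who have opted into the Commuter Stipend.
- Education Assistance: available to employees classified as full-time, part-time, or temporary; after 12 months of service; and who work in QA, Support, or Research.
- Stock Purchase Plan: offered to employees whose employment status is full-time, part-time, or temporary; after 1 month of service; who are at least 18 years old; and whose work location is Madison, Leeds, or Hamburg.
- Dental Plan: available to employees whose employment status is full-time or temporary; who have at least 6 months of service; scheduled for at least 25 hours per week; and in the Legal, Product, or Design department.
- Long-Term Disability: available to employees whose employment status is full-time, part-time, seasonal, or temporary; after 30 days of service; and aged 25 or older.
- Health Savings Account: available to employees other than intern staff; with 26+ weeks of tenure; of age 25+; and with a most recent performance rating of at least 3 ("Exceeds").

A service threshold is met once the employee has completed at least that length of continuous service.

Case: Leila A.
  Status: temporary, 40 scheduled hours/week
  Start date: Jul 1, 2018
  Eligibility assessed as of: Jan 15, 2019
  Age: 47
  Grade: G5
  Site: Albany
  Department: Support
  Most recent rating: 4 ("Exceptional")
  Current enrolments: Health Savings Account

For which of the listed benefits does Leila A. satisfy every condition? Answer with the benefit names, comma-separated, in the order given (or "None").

Long-Term Disability, Health Savings Account

Service from Jul 1, 2018 to Jan 15, 2019: 198 days.
Commuter Stipend — status temporary ✗ (requires full-time or part-time) → not eligible.
Pet Insurance — service 198 days ≥ 3 months (≈90 days) ✓; rating 4 ≥ 2 ✓; 40 hrs/wk ≥ 35 ✓; not eligible for Commuter Stipend ✗ → not eligible.
Education Assistance — status temporary ✓; service 198 days < 12 months (≈360 days) ✗ → not eligible.
Stock Purchase Plan — status temporary ✓; service 198 days ≥ 1 month (≈30 days) ✓; age 47 ≥ 18 ✓; site Albany ✗ (not Madison, Leeds, or Hamburg) → not eligible.
Dental Plan — status temporary ✓; service 198 days ≥ 6 months (≈180 days) ✓; 40 hrs/wk ≥ 25 ✓; dept Support ✗ → not eligible.
Long-Term Disability — status temporary ✓; service 198 days ≥ 30 days ✓; age 47 ≥ 25 ✓ → eligible.
Health Savings Account — status temporary ✓ (not excluded); service 198 days ≥ 26 weeks (≈182 days) ✓; age 47 ≥ 25 ✓; rating 4 ≥ 3 ✓ → eligible.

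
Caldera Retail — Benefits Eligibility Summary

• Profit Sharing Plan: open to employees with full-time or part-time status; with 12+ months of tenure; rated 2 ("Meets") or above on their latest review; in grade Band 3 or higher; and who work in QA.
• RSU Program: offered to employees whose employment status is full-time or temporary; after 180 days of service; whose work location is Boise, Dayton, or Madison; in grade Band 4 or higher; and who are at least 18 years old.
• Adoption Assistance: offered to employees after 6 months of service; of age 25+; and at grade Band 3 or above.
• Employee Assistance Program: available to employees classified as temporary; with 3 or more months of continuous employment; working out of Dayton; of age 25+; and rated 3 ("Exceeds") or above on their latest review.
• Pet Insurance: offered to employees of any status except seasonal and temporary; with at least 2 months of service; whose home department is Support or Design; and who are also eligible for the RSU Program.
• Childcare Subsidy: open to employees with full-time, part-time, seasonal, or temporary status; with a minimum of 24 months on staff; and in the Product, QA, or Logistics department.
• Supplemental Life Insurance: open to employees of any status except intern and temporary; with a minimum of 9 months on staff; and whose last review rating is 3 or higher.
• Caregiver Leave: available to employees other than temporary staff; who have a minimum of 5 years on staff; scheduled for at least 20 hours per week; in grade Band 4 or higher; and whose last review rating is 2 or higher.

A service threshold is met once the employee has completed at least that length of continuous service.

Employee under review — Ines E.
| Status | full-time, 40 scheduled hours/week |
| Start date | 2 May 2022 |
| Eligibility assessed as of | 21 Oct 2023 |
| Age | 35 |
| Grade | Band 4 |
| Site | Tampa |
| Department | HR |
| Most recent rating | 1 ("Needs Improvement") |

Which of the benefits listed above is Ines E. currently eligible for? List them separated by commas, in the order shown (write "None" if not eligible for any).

Service from 2 May 2022 to 21 Oct 2023: 537 days.
Profit Sharing Plan — status full-time ✓; service 537 days ≥ 12 months (≈360 days) ✓; rating 1 < 2 ✗ → not eligible.
RSU Program — status full-time ✓; service 537 days ≥ 180 days ✓; site Tampa ✗ (not Boise, Dayton, or Madison) → not eligible.
Adoption Assistance — service 537 days ≥ 6 months (≈180 days) ✓; age 35 ≥ 25 ✓; grade Band 4 ≥ Band 3 ✓ → eligible.
Employee Assistance Program — status full-time ✗ (requires temporary) → not eligible.
Pet Insurance — status full-time ✓ (not excluded); service 537 days ≥ 2 months (≈60 days) ✓; dept HR ✗ → not eligible.
Childcare Subsidy — status full-time ✓; service 537 days < 24 months (≈720 days) ✗ → not eligible.
Supplemental Life Insurance — status full-time ✓ (not excluded); service 537 days ≥ 9 months (≈270 days) ✓; rating 1 < 3 ✗ → not eligible.
Caregiver Leave — status full-time ✓ (not excluded); service 537 days < 5 years (≈1825 days) ✗ → not eligible.

Adoption Assistance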